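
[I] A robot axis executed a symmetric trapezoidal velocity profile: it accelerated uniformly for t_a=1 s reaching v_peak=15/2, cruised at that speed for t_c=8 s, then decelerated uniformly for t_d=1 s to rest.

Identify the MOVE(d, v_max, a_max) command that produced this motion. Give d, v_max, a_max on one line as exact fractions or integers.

a_max = (15/2)/1 = 15/2
d_a = ½·15/2·1 = 15/4; d_c = 15/2·8 = 60
d = 2·15/4 + 60 = 135/2
t_c = 8 > 0 ⇒ limit active, v_max = 15/2

d=135/2 v_max=15/2 a_max=15/2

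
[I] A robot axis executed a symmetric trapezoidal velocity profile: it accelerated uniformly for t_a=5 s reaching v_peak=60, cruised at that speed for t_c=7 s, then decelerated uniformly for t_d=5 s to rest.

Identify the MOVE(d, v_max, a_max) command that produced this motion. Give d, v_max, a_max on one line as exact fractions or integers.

a_max = 60/5 = 12
d_a = ½·60·5 = 150; d_c = 60·7 = 420
d = 2·150 + 420 = 720
t_c = 7 > 0 so v_max = 60

d=720 v_max=60 a_max=12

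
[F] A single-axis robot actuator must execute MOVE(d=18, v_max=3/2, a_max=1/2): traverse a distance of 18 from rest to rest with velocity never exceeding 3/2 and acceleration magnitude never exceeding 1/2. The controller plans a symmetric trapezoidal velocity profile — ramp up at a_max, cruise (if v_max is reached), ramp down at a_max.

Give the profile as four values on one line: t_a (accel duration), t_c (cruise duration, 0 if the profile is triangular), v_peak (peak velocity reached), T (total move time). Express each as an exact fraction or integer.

vₘ²/aₘ = (3/2)²/(1/2) = 9/2
18 ≥ 9/2 ⇒ cruise phase
t_a = (3/2)/(1/2) = 3; v_peak = 3/2
d_cruise = 18 − 9/2 = 27/2; t_c = (27/2)/(3/2) = 9
T = 2·3 + 9 = 15

t_a=3 t_c=9 v_peak=3/2 T=15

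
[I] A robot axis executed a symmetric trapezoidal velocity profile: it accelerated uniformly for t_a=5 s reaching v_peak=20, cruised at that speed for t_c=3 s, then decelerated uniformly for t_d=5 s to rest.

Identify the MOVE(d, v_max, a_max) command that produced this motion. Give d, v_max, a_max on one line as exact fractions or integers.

a_max = 20/5 = 4
d_a = ½·20·5 = 50; d_c = 20·3 = 60
d = 2·50 + 60 = 160
t_c = 3 > 0 ⇒ limit active, v_max = 20

d=160 v_max=20 a_max=4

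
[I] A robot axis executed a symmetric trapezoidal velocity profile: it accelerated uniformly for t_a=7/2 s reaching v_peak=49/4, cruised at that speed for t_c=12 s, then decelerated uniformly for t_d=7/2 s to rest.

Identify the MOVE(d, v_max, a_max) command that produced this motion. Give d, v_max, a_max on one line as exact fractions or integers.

a_max = (49/4)/(7/2) = 7/2
d_a = ½·49/4·7/2 = 343/16; d_c = 49/4·12 = 147
d = 2·343/16 + 147 = 1519/8
t_c = 12 > 0 → v_max = v_peak = 49/4

d=1519/8 v_max=49/4 a_max=7/2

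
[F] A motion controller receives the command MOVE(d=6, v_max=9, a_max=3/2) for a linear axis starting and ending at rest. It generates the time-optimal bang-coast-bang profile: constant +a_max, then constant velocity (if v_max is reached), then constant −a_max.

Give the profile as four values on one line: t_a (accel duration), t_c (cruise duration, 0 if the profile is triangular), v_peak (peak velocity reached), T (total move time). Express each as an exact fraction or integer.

vₘ²/aₘ = 9²/(3/2) = 54
6 < 54 so t_c = 0
v_peak = √(6·3/2) = √9 = 3
t_a = 3/(3/2) = 2; t_c = 0
T = 2·2 = 4

t_a=2 t_c=0 v_peak=3 T=4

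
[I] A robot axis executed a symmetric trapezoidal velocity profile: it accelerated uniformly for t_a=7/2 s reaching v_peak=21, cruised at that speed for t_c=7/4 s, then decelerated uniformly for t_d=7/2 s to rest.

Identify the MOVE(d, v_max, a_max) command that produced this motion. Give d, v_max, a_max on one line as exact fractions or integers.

d=441/4 v_max=21 a_max=6

a_max = 21/(7/2) = 6
d_a = ½·21·7/2 = 147/4; d_c = 21·7/4 = 147/4
d = 2·147/4 + 147/4 = 441/4
t_c = 7/4 > 0 → v_max = v_peak = 21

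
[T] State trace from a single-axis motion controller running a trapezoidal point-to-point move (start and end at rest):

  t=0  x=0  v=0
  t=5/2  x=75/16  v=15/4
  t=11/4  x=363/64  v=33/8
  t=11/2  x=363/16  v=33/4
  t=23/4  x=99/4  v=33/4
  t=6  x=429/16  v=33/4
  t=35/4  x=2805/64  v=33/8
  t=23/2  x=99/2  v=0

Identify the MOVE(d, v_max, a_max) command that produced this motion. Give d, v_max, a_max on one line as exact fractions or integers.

d=99/2 v_max=33/4 a_max=3/2

final state: t=23/2, x=99/2, v=0 → d = 99/2
a_max = (15/4−0)/(5/2−0) = 3/2
max v = 33/4 over t∈[11/2,6] → v_max = 33/4
check: 33/4·(11/2+1/2) = 99/2 ✓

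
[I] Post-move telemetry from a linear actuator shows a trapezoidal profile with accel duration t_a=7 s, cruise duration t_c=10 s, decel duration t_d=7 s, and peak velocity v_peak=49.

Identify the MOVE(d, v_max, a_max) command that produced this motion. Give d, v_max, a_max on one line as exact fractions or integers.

a_max = 49/7 = 7
d_a = ½·49·7 = 343/2; d_c = 49·10 = 490
d = 2·343/2 + 490 = 833
t_c = 10 > 0 so v_max = 49

d=833 v_max=49 a_max=7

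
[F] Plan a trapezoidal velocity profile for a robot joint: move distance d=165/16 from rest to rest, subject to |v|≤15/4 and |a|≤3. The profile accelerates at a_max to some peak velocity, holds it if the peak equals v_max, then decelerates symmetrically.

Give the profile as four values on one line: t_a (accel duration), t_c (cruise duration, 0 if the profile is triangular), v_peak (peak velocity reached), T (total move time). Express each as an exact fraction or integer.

(v_max)²/a_max = (15/4)²/3 = 75/16
165/16 ≥ 75/16 so v_max reached
t_a = (15/4)/3 = 5/4; v_peak = 15/4
d_cruise = 165/16 − 75/16 = 45/8; t_c = (45/8)/(15/4) = 3/2
T = 2·5/4 + 3/2 = 4

t_a=5/4 t_c=3/2 v_peak=15/4 T=4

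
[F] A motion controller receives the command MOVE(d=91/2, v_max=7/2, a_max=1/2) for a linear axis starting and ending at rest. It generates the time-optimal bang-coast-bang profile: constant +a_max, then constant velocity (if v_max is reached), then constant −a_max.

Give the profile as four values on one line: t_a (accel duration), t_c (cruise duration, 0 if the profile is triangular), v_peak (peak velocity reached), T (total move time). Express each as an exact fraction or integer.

(v_max)²/a_max = (7/2)²/(1/2) = 49/2
91/2 ≥ 49/2 so v_max reached
t_a = (7/2)/(1/2) = 7; v_peak = 7/2
d_cruise = 91/2 − 49/2 = 21; t_c = 21/(7/2) = 6
T = 2·7 + 6 = 20

t_a=7 t_c=6 v_peak=7/2 T=20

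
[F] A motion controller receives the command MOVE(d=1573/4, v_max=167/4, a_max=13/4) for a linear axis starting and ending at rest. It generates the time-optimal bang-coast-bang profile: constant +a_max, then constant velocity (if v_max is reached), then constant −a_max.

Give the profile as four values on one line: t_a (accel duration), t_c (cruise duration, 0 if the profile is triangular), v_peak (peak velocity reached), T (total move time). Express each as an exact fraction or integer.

t_a=11 t_c=0 v_peak=143/4 T=22

vₘ²/aₘ = (167/4)²/(13/4) = 27889/52
1573/4 < 27889/52 so t_c = 0
v_peak = √(1573/4·13/4) = √(20449/16) = 143/4
t_a = (143/4)/(13/4) = 11; t_c = 0
T = 2·11 = 22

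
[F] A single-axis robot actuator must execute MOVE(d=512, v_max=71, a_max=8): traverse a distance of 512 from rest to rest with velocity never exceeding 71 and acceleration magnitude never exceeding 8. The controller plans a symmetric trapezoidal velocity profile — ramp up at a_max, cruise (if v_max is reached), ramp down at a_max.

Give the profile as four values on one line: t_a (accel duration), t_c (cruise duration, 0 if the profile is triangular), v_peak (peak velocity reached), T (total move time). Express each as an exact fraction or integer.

(v_max)²/a_max = 71²/8 = 5041/8
512 < 5041/8 → triangular
v_peak = √(512·8) = √4096 = 64
t_a = 64/8 = 8; t_c = 0
T = 2·8 = 16

t_a=8 t_c=0 v_peak=64 T=16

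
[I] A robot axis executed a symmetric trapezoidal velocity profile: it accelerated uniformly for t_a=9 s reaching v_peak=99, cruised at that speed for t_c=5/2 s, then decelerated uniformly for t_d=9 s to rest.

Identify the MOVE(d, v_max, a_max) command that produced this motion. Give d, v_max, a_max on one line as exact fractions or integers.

a_max = 99/9 = 11
d_a = ½·99·9 = 891/2; d_c = 99·5/2 = 495/2
d = 2·891/2 + 495/2 = 2277/2
t_c = 5/2 > 0 so v_max = 99

d=2277/2 v_max=99 a_max=11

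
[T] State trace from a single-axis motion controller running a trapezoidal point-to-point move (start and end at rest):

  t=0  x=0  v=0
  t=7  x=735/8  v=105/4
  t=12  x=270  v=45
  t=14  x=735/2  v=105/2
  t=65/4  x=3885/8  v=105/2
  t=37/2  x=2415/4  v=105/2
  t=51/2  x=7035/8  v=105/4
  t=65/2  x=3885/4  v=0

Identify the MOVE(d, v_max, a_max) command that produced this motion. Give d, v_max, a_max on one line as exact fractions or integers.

final state: t=65/2, x=3885/4, v=0 → d = 3885/4
a_max = (105/4−0)/(7−0) = 15/4
max v = 105/2 over t∈[14,37/2] → v_max = 105/2
check: 105/2·(14+9/2) = 3885/4 ✓

d=3885/4 v_max=105/2 a_max=15/4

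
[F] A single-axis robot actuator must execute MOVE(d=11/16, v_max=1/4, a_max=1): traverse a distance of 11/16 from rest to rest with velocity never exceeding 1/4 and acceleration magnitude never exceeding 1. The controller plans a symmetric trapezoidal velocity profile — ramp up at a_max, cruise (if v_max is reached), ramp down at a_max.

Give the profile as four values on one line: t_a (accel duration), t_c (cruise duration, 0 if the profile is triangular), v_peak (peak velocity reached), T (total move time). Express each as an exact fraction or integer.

t_a=1/4 t_c=5/2 v_peak=1/4 T=3

(v_max)²/a_max = (1/4)²/1 = 1/16
11/16 ≥ 1/16 so v_max reached
t_a = (1/4)/1 = 1/4; v_peak = 1/4
d_cruise = 11/16 − 1/16 = 5/8; t_c = (5/8)/(1/4) = 5/2
T = 2·1/4 + 5/2 = 3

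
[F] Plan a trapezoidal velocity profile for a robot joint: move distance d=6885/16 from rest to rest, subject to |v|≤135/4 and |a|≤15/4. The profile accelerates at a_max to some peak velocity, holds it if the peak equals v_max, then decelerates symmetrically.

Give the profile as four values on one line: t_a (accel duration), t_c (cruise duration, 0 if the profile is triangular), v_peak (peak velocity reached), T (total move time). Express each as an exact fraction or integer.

v_max²/a_max = (135/4)²/(15/4) = 1215/4
6885/16 ≥ 1215/4 ⇒ cruise phase
t_a = (135/4)/(15/4) = 9; v_peak = 135/4
d_cruise = 6885/16 − 1215/4 = 2025/16; t_c = (2025/16)/(135/4) = 15/4
T = 2·9 + 15/4 = 87/4

t_a=9 t_c=15/4 v_peak=135/4 T=87/4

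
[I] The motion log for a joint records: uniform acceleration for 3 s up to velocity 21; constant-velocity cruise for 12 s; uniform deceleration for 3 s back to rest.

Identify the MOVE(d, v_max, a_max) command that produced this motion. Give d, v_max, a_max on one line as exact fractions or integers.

d=315 v_max=21 a_max=7

a_max = 21/3 = 7
d_a = ½·21·3 = 63/2; d_c = 21·12 = 252
d = 2·63/2 + 252 = 315
t_c = 12 > 0 → v_max = v_peak = 21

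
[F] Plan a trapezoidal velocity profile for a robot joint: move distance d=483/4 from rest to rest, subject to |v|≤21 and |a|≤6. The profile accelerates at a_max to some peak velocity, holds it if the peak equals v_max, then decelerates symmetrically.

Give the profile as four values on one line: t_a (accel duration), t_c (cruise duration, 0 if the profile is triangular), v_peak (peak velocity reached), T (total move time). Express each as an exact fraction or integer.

t_a=7/2 t_c=9/4 v_peak=21 T=37/4

vₘ²/aₘ = 21²/6 = 147/2
483/4 ≥ 147/2 so v_max reached
t_a = 21/6 = 7/2; v_peak = 21
d_cruise = 483/4 − 147/2 = 189/4; t_c = (189/4)/21 = 9/4
T = 2·7/2 + 9/4 = 37/4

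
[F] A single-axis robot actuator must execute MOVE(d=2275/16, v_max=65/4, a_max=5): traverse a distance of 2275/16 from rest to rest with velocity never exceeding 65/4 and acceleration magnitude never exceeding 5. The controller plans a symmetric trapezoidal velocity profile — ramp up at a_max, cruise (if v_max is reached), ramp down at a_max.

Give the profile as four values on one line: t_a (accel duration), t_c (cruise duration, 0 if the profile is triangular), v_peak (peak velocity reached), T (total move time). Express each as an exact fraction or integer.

t_a=13/4 t_c=11/2 v_peak=65/4 T=12

v_max²/a_max = (65/4)²/5 = 845/16
2275/16 ≥ 845/16 so v_max reached
t_a = (65/4)/5 = 13/4; v_peak = 65/4
d_cruise = 2275/16 − 845/16 = 715/8; t_c = (715/8)/(65/4) = 11/2
T = 2·13/4 + 11/2 = 12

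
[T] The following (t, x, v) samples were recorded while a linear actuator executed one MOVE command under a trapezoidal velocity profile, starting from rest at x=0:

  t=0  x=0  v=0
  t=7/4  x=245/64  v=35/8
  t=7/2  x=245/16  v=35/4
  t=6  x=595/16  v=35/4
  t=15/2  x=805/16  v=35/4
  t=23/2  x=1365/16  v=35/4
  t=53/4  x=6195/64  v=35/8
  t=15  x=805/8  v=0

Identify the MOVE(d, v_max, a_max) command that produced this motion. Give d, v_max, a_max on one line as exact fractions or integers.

final state: t=15, x=805/8, v=0 → d = 805/8
a_max = (35/8−0)/(7/4−0) = 5/2
max v = 35/4 over t∈[7/2,23/2] → v_max = 35/4
check: 35/4·(7/2+8) = 805/8 ✓

d=805/8 v_max=35/4 a_max=5/2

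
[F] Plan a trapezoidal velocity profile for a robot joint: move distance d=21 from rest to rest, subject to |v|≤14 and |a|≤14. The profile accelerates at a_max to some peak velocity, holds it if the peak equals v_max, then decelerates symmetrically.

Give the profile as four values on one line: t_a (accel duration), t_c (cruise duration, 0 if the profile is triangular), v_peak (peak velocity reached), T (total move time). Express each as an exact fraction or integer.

(v_max)²/a_max = 14²/14 = 14
21 ≥ 14 ⇒ cruise phase
t_a = 14/14 = 1; v_peak = 14
d_cruise = 21 − 14 = 7; t_c = 7/14 = 1/2
T = 2·1 + 1/2 = 5/2

t_a=1 t_c=1/2 v_peak=14 T=5/2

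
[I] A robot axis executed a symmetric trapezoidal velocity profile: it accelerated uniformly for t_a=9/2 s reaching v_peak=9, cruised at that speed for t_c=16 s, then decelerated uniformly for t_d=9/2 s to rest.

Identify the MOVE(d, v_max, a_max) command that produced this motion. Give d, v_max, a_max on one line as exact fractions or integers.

a_max = 9/(9/2) = 2
d_a = ½·9·9/2 = 81/4; d_c = 9·16 = 144
d = 2·81/4 + 144 = 369/2
t_c = 16 > 0 ⇒ limit active, v_max = 9

d=369/2 v_max=9 a_max=2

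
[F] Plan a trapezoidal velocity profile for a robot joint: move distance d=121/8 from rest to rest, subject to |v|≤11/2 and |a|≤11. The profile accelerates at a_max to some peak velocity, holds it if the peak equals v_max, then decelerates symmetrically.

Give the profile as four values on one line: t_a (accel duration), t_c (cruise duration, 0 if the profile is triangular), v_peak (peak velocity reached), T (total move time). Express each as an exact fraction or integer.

vₘ²/aₘ = (11/2)²/11 = 11/4
121/8 ≥ 11/4 → trapezoidal
t_a = (11/2)/11 = 1/2; v_peak = 11/2
d_cruise = 121/8 − 11/4 = 99/8; t_c = (99/8)/(11/2) = 9/4
T = 2·1/2 + 9/4 = 13/4

t_a=1/2 t_c=9/4 v_peak=11/2 T=13/4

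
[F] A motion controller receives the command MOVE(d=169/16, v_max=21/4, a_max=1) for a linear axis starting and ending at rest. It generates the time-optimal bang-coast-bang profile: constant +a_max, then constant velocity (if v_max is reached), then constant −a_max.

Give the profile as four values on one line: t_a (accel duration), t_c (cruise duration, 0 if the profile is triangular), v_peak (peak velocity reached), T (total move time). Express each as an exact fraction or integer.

t_a=13/4 t_c=0 v_peak=13/4 T=13/2

(v_max)²/a_max = (21/4)²/1 = 441/16
169/16 < 441/16 so t_c = 0
v_peak = √(169/16·1) = √(169/16) = 13/4
t_a = (13/4)/1 = 13/4; t_c = 0
T = 2·13/4 = 13/2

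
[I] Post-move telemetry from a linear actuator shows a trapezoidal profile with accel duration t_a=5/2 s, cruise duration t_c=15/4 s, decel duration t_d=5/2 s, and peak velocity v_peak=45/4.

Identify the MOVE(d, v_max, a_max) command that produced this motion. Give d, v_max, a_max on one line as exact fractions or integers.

a_max = (45/4)/(5/2) = 9/2
d_a = ½·45/4·5/2 = 225/16; d_c = 45/4·15/4 = 675/16
d = 2·225/16 + 675/16 = 1125/16
t_c = 15/4 > 0 ⇒ limit active, v_max = 45/4

d=1125/16 v_max=45/4 a_max=9/2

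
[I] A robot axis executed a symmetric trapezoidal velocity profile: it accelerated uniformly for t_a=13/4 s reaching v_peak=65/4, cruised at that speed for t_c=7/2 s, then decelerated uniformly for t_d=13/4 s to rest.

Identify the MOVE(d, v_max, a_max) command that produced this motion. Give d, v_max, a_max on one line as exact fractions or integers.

a_max = (65/4)/(13/4) = 5
d_a = ½·65/4·13/4 = 845/32; d_c = 65/4·7/2 = 455/8
d = 2·845/32 + 455/8 = 1755/16
t_c = 7/2 > 0 so v_max = 65/4

d=1755/16 v_max=65/4 a_max=5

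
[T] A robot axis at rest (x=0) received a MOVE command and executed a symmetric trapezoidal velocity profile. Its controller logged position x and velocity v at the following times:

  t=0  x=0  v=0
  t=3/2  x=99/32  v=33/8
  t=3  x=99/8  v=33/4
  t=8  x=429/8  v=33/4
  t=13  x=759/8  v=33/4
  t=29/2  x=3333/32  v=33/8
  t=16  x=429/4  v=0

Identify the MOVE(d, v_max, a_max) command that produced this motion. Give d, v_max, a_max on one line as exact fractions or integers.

final state: t=16, x=429/4, v=0 → d = 429/4
a_max = (33/8−0)/(3/2−0) = 11/4
max v = 33/4 over t∈[3,13] → v_max = 33/4
check: 33/4·(3+10) = 429/4 ✓

d=429/4 v_max=33/4 a_max=11/4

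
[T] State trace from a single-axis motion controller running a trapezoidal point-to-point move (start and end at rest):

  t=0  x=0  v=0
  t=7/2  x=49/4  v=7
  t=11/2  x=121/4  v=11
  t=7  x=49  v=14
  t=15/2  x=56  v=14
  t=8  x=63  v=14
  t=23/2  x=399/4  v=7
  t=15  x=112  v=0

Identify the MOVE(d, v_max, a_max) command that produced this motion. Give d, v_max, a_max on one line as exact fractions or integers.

final state: t=15, x=112, v=0 → d = 112
a_max = (7−0)/(7/2−0) = 2
max v = 14 over t∈[7,8] → v_max = 14
check: 14·(7+1) = 112 ✓

d=112 v_max=14 a_max=2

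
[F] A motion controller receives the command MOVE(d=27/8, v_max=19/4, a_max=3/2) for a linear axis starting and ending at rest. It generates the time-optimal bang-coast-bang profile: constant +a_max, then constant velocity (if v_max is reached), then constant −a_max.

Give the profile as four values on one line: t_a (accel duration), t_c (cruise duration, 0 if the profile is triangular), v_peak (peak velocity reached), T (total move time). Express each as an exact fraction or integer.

t_a=3/2 t_c=0 v_peak=9/4 T=3

(v_max)²/a_max = (19/4)²/(3/2) = 361/24
27/8 < 361/24 so t_c = 0
v_peak = √(27/8·3/2) = √(81/16) = 9/4
t_a = (9/4)/(3/2) = 3/2; t_c = 0
T = 2·3/2 = 3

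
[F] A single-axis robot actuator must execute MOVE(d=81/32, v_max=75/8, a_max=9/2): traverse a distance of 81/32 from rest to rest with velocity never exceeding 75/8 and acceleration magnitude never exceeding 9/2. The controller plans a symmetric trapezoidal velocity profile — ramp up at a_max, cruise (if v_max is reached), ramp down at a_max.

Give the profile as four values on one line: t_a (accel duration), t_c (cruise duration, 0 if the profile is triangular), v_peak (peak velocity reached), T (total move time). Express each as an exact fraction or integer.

v_max²/a_max = (75/8)²/(9/2) = 625/32
81/32 < 625/32 → triangular
v_peak = √(81/32·9/2) = √(729/64) = 27/8
t_a = (27/8)/(9/2) = 3/4; t_c = 0
T = 2·3/4 = 3/2

t_a=3/4 t_c=0 v_peak=27/8 T=3/2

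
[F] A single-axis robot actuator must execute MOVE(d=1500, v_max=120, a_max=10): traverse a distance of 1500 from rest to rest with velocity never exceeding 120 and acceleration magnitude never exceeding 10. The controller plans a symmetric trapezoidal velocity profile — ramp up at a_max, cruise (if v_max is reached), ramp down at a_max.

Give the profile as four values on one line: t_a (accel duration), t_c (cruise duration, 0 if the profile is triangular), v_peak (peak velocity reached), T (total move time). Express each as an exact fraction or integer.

(v_max)²/a_max = 120²/10 = 1440
1500 ≥ 1440 → trapezoidal
t_a = 120/10 = 12; v_peak = 120
d_cruise = 1500 − 1440 = 60; t_c = 60/120 = 1/2
T = 2·12 + 1/2 = 49/2

t_a=12 t_c=1/2 v_peak=120 T=49/2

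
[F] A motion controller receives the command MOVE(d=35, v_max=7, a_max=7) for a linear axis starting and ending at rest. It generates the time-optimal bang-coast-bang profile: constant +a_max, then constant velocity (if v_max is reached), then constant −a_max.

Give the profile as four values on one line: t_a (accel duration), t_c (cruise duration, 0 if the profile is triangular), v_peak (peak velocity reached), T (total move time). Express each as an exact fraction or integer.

vₘ²/aₘ = 7²/7 = 7
35 ≥ 7 ⇒ cruise phase
t_a = 7/7 = 1; v_peak = 7
d_cruise = 35 − 7 = 28; t_c = 28/7 = 4
T = 2·1 + 4 = 6

t_a=1 t_c=4 v_peak=7 T=6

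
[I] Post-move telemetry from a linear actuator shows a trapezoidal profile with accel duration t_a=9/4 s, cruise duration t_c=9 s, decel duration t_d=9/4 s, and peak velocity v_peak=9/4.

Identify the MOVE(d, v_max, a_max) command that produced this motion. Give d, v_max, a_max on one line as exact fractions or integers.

a_max = (9/4)/(9/4) = 1
d_a = ½·9/4·9/4 = 81/32; d_c = 9/4·9 = 81/4
d = 2·81/32 + 81/4 = 405/16
t_c = 9 > 0 ⇒ limit active, v_max = 9/4

d=405/16 v_max=9/4 a_max=1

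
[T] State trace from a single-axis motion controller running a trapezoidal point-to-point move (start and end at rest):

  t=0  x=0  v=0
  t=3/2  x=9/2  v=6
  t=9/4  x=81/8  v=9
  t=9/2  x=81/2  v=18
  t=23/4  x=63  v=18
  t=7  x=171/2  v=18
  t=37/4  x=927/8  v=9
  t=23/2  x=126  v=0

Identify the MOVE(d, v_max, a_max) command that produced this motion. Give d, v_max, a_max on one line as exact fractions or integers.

d=126 v_max=18 a_max=4

final state: t=23/2, x=126, v=0 → d = 126
a_max = (6−0)/(3/2−0) = 4
max v = 18 over t∈[9/2,7] → v_max = 18
check: 18·(9/2+5/2) = 126 ✓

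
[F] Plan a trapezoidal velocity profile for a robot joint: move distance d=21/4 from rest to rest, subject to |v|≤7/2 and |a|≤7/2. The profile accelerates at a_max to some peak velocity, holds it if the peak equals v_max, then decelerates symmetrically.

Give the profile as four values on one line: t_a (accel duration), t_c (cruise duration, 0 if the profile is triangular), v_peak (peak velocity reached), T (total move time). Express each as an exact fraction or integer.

(v_max)²/a_max = (7/2)²/(7/2) = 7/2
21/4 ≥ 7/2 → trapezoidal
t_a = (7/2)/(7/2) = 1; v_peak = 7/2
d_cruise = 21/4 − 7/2 = 7/4; t_c = (7/4)/(7/2) = 1/2
T = 2·1 + 1/2 = 5/2

t_a=1 t_c=1/2 v_peak=7/2 T=5/2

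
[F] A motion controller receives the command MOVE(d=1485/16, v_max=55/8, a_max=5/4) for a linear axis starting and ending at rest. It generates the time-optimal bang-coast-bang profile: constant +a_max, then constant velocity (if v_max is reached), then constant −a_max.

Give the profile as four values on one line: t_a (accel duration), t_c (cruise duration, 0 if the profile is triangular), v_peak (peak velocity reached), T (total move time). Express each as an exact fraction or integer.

t_a=11/2 t_c=8 v_peak=55/8 T=19

(v_max)²/a_max = (55/8)²/(5/4) = 605/16
1485/16 ≥ 605/16 so v_max reached
t_a = (55/8)/(5/4) = 11/2; v_peak = 55/8
d_cruise = 1485/16 − 605/16 = 55; t_c = 55/(55/8) = 8
T = 2·11/2 + 8 = 19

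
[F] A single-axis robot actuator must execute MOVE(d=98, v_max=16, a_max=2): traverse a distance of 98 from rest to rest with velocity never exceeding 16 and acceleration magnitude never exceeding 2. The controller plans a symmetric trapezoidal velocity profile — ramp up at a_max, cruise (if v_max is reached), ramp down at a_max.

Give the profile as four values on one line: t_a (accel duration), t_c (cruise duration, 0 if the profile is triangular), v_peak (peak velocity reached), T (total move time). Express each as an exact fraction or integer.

vₘ²/aₘ = 16²/2 = 128
98 < 128 so t_c = 0
v_peak = √(98·2) = √196 = 14
t_a = 14/2 = 7; t_c = 0
T = 2·7 = 14

t_a=7 t_c=0 v_peak=14 T=14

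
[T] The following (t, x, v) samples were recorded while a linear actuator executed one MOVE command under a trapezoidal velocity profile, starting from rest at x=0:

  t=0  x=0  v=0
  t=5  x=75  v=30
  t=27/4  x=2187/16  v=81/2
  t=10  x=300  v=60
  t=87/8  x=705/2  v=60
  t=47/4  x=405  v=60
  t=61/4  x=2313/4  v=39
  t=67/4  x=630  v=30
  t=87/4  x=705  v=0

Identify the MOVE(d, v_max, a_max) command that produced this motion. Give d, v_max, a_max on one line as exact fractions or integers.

d=705 v_max=60 a_max=6

final state: t=87/4, x=705, v=0 → d = 705
a_max = (30−0)/(5−0) = 6
max v = 60 over t∈[10,47/4] → v_max = 60
check: 60·(10+7/4) = 705 ✓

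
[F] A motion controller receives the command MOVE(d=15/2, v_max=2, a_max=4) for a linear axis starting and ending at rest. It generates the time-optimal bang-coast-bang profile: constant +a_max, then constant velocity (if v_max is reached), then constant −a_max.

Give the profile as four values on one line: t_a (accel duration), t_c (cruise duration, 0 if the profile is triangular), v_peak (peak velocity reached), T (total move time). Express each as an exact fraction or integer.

t_a=1/2 t_c=13/4 v_peak=2 T=17/4

vₘ²/aₘ = 2²/4 = 1
15/2 ≥ 1 → trapezoidal
t_a = 2/4 = 1/2; v_peak = 2
d_cruise = 15/2 − 1 = 13/2; t_c = (13/2)/2 = 13/4
T = 2·1/2 + 13/4 = 17/4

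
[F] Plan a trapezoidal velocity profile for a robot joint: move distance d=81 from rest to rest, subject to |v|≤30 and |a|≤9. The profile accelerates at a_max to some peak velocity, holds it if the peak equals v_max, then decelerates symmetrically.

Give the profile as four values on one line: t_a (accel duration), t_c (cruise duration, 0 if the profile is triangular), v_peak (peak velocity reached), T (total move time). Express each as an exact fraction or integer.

t_a=3 t_c=0 v_peak=27 T=6

vₘ²/aₘ = 30²/9 = 100
81 < 100 so t_c = 0
v_peak = √(81·9) = √729 = 27
t_a = 27/9 = 3; t_c = 0
T = 2·3 = 6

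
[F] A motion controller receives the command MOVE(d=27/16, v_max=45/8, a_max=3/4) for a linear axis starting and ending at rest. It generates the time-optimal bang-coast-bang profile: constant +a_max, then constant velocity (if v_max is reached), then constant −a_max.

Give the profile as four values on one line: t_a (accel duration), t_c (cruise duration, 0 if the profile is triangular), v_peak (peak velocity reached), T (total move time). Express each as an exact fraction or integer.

(v_max)²/a_max = (45/8)²/(3/4) = 675/16
27/16 < 675/16 ⇒ no cruise
v_peak = √(27/16·3/4) = √(81/64) = 9/8
t_a = (9/8)/(3/4) = 3/2; t_c = 0
T = 2·3/2 = 3

t_a=3/2 t_c=0 v_peak=9/8 T=3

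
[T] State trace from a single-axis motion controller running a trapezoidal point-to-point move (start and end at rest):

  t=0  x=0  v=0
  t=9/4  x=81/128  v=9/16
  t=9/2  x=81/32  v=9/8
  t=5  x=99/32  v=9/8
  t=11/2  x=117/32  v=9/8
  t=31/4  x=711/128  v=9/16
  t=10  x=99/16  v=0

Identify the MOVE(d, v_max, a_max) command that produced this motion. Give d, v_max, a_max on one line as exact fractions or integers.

final state: t=10, x=99/16, v=0 → d = 99/16
a_max = (9/16−0)/(9/4−0) = 1/4
max v = 9/8 over t∈[9/2,11/2] → v_max = 9/8
check: 9/8·(9/2+1) = 99/16 ✓

d=99/16 v_max=9/8 a_max=1/4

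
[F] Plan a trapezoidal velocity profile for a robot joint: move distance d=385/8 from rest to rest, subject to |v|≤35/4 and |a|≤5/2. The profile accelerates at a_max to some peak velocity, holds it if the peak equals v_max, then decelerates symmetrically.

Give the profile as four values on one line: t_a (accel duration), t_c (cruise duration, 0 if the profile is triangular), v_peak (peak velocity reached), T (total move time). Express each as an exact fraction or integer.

t_a=7/2 t_c=2 v_peak=35/4 T=9

vₘ²/aₘ = (35/4)²/(5/2) = 245/8
385/8 ≥ 245/8 ⇒ cruise phase
t_a = (35/4)/(5/2) = 7/2; v_peak = 35/4
d_cruise = 385/8 − 245/8 = 35/2; t_c = (35/2)/(35/4) = 2
T = 2·7/2 + 2 = 9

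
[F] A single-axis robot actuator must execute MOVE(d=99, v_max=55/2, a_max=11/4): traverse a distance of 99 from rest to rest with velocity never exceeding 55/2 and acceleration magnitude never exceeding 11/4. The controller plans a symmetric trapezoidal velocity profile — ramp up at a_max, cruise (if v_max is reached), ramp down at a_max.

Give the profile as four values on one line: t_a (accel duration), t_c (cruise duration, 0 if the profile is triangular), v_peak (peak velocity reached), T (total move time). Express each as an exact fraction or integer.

t_a=6 t_c=0 v_peak=33/2 T=12

vₘ²/aₘ = (55/2)²/(11/4) = 275
99 < 275 → triangular
v_peak = √(99·11/4) = √(1089/4) = 33/2
t_a = (33/2)/(11/4) = 6; t_c = 0
T = 2·6 = 12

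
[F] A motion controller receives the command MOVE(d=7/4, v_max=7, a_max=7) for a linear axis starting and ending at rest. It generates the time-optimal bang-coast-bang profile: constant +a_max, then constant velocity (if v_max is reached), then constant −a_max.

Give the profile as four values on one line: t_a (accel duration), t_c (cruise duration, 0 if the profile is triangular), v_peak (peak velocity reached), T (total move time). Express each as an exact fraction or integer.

t_a=1/2 t_c=0 v_peak=7/2 T=1

v_max²/a_max = 7²/7 = 7
7/4 < 7 ⇒ no cruise
v_peak = √(7/4·7) = √(49/4) = 7/2
t_a = (7/2)/7 = 1/2; t_c = 0
T = 2·1/2 = 1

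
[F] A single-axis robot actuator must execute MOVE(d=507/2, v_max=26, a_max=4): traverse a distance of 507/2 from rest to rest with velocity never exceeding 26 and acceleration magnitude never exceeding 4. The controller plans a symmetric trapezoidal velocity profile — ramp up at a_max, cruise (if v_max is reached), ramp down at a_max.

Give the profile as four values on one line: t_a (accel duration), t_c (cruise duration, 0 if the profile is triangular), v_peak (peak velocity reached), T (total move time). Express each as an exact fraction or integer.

(v_max)²/a_max = 26²/4 = 169
507/2 ≥ 169 ⇒ cruise phase
t_a = 26/4 = 13/2; v_peak = 26
d_cruise = 507/2 − 169 = 169/2; t_c = (169/2)/26 = 13/4
T = 2·13/2 + 13/4 = 65/4

t_a=13/2 t_c=13/4 v_peak=26 T=65/4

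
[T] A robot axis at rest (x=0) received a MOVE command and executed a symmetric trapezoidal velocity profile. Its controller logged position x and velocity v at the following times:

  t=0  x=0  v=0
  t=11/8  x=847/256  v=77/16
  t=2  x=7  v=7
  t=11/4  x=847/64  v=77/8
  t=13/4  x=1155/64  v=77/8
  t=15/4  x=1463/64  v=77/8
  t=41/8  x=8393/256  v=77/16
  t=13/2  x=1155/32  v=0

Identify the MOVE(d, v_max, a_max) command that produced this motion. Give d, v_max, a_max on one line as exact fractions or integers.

final state: t=13/2, x=1155/32, v=0 → d = 1155/32
a_max = (77/16−0)/(11/8−0) = 7/2
max v = 77/8 over t∈[11/4,15/4] → v_max = 77/8
check: 77/8·(11/4+1) = 1155/32 ✓

d=1155/32 v_max=77/8 a_max=7/2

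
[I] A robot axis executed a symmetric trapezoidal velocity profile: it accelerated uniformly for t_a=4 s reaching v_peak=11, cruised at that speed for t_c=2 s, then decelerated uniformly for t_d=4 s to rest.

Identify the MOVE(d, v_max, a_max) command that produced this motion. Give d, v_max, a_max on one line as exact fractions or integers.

a_max = 11/4
d_a = ½·11·4 = 22; d_c = 11·2 = 22
d = 2·22 + 22 = 66
t_c = 2 > 0 so v_max = 11

d=66 v_max=11 a_max=11/4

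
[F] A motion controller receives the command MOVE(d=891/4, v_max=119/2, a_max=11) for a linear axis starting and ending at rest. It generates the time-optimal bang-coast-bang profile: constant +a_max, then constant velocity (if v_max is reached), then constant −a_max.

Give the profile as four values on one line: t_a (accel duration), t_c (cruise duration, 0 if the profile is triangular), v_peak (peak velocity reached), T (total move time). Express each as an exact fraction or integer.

(v_max)²/a_max = (119/2)²/11 = 14161/44
891/4 < 14161/44 → triangular
v_peak = √(891/4·11) = √(9801/4) = 99/2
t_a = (99/2)/11 = 9/2; t_c = 0
T = 2·9/2 = 9

t_a=9/2 t_c=0 v_peak=99/2 T=9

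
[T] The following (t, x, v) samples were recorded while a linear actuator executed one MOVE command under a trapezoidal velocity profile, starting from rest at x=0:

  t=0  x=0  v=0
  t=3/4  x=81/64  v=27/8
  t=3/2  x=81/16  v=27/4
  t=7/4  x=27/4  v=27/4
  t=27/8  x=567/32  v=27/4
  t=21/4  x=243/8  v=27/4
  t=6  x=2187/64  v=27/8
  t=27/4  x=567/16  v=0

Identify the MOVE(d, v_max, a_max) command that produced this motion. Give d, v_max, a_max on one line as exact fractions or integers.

final state: t=27/4, x=567/16, v=0 → d = 567/16
a_max = (27/8−0)/(3/4−0) = 9/2
max v = 27/4 over t∈[3/2,21/4] → v_max = 27/4
check: 27/4·(3/2+15/4) = 567/16 ✓

d=567/16 v_max=27/4 a_max=9/2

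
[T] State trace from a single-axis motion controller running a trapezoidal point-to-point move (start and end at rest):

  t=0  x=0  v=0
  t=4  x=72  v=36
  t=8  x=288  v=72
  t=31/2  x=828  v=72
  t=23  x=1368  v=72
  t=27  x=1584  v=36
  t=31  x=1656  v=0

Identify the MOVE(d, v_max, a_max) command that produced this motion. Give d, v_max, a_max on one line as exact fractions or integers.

d=1656 v_max=72 a_max=9

final state: t=31, x=1656, v=0 → d = 1656
a_max = (36−0)/(4−0) = 9
max v = 72 over t∈[8,23] → v_max = 72
check: 72·(8+15) = 1656 ✓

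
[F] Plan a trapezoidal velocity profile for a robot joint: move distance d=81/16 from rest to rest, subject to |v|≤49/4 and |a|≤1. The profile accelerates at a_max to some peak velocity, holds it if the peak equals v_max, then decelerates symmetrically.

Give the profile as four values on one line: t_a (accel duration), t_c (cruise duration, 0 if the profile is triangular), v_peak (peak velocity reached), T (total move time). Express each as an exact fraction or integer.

vₘ²/aₘ = (49/4)²/1 = 2401/16
81/16 < 2401/16 so t_c = 0
v_peak = √(81/16·1) = √(81/16) = 9/4
t_a = (9/4)/1 = 9/4; t_c = 0
T = 2·9/4 = 9/2

t_a=9/4 t_c=0 v_peak=9/4 T=9/2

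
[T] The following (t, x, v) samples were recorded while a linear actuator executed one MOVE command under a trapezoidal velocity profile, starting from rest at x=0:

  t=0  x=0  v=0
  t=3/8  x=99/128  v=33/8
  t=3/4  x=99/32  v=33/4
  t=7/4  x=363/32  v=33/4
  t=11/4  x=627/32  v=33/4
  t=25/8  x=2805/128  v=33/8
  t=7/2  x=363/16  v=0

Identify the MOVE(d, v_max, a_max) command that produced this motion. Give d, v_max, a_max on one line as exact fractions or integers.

d=363/16 v_max=33/4 a_max=11

final state: t=7/2, x=363/16, v=0 → d = 363/16
a_max = (33/8−0)/(3/8−0) = 11
max v = 33/4 over t∈[3/4,11/4] → v_max = 33/4
check: 33/4·(3/4+2) = 363/16 ✓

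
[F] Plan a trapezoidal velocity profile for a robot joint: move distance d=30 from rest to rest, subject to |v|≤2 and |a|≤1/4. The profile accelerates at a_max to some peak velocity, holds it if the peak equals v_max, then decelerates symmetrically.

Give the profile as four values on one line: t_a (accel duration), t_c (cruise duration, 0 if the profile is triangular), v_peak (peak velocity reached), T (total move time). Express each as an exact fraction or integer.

(v_max)²/a_max = 2²/(1/4) = 16
30 ≥ 16 → trapezoidal
t_a = 2/(1/4) = 8; v_peak = 2
d_cruise = 30 − 16 = 14; t_c = 14/2 = 7
T = 2·8 + 7 = 23

t_a=8 t_c=7 v_peak=2 T=23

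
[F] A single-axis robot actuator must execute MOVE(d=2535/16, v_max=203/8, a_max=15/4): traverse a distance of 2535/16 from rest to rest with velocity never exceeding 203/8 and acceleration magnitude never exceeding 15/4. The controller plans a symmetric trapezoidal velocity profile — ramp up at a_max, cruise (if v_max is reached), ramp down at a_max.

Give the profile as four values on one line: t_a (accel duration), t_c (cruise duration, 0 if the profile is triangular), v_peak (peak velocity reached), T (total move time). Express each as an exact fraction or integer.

(v_max)²/a_max = (203/8)²/(15/4) = 41209/240
2535/16 < 41209/240 so t_c = 0
v_peak = √(2535/16·15/4) = √(38025/64) = 195/8
t_a = (195/8)/(15/4) = 13/2; t_c = 0
T = 2·13/2 = 13

t_a=13/2 t_c=0 v_peak=195/8 T=13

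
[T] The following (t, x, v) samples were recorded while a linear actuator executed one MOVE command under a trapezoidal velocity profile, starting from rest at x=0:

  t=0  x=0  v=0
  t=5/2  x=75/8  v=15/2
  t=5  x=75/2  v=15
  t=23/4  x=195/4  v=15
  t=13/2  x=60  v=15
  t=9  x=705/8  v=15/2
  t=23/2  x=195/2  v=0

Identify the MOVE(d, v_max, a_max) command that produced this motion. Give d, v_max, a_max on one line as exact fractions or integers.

d=195/2 v_max=15 a_max=3

final state: t=23/2, x=195/2, v=0 → d = 195/2
a_max = (15/2−0)/(5/2−0) = 3
max v = 15 over t∈[5,13/2] → v_max = 15
check: 15·(5+3/2) = 195/2 ✓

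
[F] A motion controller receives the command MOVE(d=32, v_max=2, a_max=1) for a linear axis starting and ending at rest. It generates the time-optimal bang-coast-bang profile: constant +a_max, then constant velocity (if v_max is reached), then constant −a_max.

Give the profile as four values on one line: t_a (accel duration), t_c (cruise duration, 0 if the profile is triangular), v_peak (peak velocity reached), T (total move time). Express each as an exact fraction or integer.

v_max²/a_max = 2²/1 = 4
32 ≥ 4 so v_max reached
t_a = 2/1 = 2; v_peak = 2
d_cruise = 32 − 4 = 28; t_c = 28/2 = 14
T = 2·2 + 14 = 18

t_a=2 t_c=14 v_peak=2 T=18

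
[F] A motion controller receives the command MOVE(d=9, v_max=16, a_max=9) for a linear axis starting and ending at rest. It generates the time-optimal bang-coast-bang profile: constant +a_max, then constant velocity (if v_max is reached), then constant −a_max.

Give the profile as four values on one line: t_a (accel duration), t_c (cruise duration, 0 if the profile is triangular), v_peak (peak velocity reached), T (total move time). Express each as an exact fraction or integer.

(v_max)²/a_max = 16²/9 = 256/9
9 < 256/9 ⇒ no cruise
v_peak = √(9·9) = √81 = 9
t_a = 9/9 = 1; t_c = 0
T = 2·1 = 2

t_a=1 t_c=0 v_peak=9 T=2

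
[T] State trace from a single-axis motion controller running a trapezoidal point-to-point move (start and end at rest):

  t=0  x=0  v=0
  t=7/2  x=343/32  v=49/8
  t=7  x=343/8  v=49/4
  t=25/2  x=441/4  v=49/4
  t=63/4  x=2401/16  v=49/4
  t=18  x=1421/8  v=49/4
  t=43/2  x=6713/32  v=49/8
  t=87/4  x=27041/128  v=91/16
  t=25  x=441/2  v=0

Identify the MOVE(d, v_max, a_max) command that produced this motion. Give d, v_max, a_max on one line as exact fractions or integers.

final state: t=25, x=441/2, v=0 → d = 441/2
a_max = (49/8−0)/(7/2−0) = 7/4
max v = 49/4 over t∈[7,18] → v_max = 49/4
check: 49/4·(7+11) = 441/2 ✓

d=441/2 v_max=49/4 a_max=7/4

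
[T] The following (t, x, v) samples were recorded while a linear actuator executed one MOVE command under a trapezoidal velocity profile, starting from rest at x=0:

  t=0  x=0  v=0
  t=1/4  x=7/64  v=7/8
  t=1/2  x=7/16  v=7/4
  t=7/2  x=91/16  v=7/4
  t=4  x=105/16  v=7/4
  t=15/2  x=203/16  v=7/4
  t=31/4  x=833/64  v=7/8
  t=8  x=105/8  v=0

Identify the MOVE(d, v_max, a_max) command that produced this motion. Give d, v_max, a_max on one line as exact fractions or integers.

final state: t=8, x=105/8, v=0 → d = 105/8
a_max = (7/8−0)/(1/4−0) = 7/2
max v = 7/4 over t∈[1/2,15/2] → v_max = 7/4
check: 7/4·(1/2+7) = 105/8 ✓

d=105/8 v_max=7/4 a_max=7/2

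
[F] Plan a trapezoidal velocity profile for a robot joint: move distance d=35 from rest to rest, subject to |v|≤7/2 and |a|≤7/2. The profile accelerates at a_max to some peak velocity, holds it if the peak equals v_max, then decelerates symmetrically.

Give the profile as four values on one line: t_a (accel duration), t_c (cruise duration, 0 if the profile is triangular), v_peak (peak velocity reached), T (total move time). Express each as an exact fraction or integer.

(v_max)²/a_max = (7/2)²/(7/2) = 7/2
35 ≥ 7/2 so v_max reached
t_a = (7/2)/(7/2) = 1; v_peak = 7/2
d_cruise = 35 − 7/2 = 63/2; t_c = (63/2)/(7/2) = 9
T = 2·1 + 9 = 11

t_a=1 t_c=9 v_peak=7/2 T=11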